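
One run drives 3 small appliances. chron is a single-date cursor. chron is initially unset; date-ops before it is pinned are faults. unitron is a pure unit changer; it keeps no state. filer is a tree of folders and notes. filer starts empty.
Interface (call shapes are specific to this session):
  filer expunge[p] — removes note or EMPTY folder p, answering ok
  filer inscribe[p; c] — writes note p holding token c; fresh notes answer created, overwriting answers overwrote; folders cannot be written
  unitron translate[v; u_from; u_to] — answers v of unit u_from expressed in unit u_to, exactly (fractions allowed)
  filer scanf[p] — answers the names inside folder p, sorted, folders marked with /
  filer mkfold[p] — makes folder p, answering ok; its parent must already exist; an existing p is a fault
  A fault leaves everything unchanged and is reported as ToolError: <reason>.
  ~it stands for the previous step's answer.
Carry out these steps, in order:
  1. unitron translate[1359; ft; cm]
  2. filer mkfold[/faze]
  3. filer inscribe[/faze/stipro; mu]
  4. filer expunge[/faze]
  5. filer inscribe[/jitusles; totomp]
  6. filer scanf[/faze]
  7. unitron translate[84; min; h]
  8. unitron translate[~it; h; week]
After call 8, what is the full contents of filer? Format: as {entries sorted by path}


% unitron translate 1359 ft cm
  1035558/25
% filer mkfold /faze
  ok
% filer inscribe /faze/stipro mu
  created
% filer expunge /faze
  ToolError: not empty
% filer inscribe /jitusles totomp
  created
% filer scanf /faze
  [stipro]
% unitron translate 84 min h
  7/5
% unitron translate ~it h week
  1/120

Answer: {faze/, faze/stipro=mu, jitusles=totomp}


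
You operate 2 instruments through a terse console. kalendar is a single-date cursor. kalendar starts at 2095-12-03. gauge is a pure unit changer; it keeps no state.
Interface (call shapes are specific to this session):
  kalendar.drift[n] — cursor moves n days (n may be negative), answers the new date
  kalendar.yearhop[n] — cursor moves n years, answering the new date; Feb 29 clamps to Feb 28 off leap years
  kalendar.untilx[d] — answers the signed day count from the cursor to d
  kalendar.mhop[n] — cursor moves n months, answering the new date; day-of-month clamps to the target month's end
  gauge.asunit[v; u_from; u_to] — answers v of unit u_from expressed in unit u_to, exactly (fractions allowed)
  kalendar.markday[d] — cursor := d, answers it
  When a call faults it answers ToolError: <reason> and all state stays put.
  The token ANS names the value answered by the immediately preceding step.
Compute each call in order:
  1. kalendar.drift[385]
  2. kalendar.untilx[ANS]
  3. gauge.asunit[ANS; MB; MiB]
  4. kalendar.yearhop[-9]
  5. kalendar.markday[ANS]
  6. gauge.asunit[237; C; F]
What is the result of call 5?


Answer: 2087-12-22

Derivation:
Step: kalendar.drift[n=385]
Result: 2096-12-22
Step: kalendar.untilx[d=ANS]
Result: 0
Step: gauge.asunit[v=ANS; u_from=MB; u_to=MiB]
Result: 0
Step: kalendar.yearhop[n=-9]
Result: 2087-12-22
Step: kalendar.markday[d=ANS]
Result: 2087-12-22
Step: gauge.asunit[v=237; u_from=C; u_to=F]
Result: 2293/5


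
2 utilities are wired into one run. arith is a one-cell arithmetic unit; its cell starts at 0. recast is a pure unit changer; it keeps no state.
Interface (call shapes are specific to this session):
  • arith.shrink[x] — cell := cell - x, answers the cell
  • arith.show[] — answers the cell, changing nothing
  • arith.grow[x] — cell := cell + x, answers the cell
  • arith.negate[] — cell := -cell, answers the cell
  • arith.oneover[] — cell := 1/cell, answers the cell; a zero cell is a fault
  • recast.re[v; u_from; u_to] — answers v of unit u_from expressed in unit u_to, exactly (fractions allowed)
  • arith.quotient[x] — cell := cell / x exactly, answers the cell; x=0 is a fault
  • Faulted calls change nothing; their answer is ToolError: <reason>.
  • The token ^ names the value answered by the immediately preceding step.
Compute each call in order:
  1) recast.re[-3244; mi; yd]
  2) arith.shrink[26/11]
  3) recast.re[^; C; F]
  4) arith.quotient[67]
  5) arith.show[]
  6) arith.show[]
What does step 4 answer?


Answer: -26/737

Derivation:
I invoke recast.re passing v='-3244', u_from='mi', u_to='yd', — result: -5709440.
Then arith.shrink passing x='26/11', yielding -26/11.
I use recast.re passing v='^', u_from='C', u_to='F', which returns 1526/55.
Then arith.quotient passing x='67', — result: -26/737.
I run arith.show, which returns -26/737.
Now I run arith.show, — result: -26/737.


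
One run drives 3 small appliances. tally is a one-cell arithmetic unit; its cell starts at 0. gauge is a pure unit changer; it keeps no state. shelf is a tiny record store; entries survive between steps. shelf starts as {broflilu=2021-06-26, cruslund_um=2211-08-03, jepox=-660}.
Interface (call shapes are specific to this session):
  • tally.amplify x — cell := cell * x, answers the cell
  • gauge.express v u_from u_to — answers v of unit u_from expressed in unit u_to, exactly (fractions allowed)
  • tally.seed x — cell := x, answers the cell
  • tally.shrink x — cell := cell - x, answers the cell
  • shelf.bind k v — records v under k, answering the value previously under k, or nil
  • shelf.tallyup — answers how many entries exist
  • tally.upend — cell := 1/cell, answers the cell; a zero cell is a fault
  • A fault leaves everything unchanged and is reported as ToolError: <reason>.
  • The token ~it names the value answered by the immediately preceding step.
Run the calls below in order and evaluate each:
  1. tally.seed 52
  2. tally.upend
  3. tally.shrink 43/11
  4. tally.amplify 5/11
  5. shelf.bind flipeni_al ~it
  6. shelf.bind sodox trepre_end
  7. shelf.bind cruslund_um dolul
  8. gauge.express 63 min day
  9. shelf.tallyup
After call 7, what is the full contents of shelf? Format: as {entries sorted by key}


==> tally.seed(x='52')
<== 52
==> tally.upend()
<== 1/52
==> tally.shrink(x='43/11')
<== -2225/572
==> tally.amplify(x='5/11')
<== -11125/6292
==> shelf.bind(k='flipeni_al', v='~it')
<== nil
==> shelf.bind(k='sodox', v='trepre_end')
<== nil
==> shelf.bind(k='cruslund_um', v='dolul')
<== 2211-08-03
==> gauge.express(v='63', u_from='min', u_to='day')
<== 7/160
==> shelf.tallyup()
<== 5

Answer: {broflilu=2021-06-26, cruslund_um=dolul, flipeni_al=-11125/6292, jepox=-660, sodox=trepre_end}


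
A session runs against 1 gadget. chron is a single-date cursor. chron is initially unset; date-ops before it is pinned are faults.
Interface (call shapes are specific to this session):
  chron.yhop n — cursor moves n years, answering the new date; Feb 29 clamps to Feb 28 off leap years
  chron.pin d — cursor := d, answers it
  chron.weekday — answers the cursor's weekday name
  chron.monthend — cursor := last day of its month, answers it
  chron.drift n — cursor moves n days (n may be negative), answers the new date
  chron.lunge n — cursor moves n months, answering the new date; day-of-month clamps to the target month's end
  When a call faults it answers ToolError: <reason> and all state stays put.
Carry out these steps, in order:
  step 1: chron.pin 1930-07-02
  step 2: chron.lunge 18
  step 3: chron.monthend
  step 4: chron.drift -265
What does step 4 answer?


>> pin(d: 1930-07-02)
<< 1930-07-02
>> lunge(n: 18)
<< 1932-01-02
>> monthend()
<< 1932-01-31
>> drift(n: -265)
<< 1931-05-11

Answer: 1931-05-11


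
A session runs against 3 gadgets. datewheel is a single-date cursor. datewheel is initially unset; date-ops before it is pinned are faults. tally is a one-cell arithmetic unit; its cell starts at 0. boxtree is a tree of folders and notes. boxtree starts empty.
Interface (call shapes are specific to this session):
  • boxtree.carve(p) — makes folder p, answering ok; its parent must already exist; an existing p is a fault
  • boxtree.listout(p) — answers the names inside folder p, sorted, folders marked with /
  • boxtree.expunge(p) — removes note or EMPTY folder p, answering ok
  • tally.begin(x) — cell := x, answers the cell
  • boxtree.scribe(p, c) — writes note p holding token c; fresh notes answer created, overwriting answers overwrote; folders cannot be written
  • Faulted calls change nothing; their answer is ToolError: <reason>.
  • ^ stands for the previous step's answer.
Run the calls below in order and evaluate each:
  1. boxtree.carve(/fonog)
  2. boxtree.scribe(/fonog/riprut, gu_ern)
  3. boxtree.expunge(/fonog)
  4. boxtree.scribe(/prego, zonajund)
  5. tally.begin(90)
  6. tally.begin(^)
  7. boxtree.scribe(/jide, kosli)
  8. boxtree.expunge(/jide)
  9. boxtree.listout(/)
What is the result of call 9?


Answer: [fonog/, prego]

Derivation:
> boxtree.carve p: /fonog
  ok
> boxtree.scribe p: /fonog/riprut c: gu_ern
  created
> boxtree.expunge p: /fonog
  ToolError: not empty
> boxtree.scribe p: /prego c: zonajund
  created
> tally.begin x: 90
  90
> tally.begin x: ^
  90
> boxtree.scribe p: /jide c: kosli
  created
> boxtree.expunge p: /jide
  ok
> boxtree.listout p: /
  [fonog/, prego]


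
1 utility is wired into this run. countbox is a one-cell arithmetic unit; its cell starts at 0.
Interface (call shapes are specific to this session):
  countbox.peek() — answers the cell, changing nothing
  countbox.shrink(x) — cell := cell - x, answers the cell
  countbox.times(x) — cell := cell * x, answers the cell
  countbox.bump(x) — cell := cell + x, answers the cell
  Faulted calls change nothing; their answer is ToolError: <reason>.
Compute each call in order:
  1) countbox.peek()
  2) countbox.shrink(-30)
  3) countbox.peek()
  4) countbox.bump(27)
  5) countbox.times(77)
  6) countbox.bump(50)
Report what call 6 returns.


Answer: 4439

Derivation:
I run countbox.peek(), giving 0.
I run countbox.shrink on -30, and observe 30.
Invoking countbox.peek(), → 30.
I invoke countbox.bump on 27, and observe 57.
Calling countbox.times on 77, and observe 4389.
I run countbox.bump on 50: 4439.


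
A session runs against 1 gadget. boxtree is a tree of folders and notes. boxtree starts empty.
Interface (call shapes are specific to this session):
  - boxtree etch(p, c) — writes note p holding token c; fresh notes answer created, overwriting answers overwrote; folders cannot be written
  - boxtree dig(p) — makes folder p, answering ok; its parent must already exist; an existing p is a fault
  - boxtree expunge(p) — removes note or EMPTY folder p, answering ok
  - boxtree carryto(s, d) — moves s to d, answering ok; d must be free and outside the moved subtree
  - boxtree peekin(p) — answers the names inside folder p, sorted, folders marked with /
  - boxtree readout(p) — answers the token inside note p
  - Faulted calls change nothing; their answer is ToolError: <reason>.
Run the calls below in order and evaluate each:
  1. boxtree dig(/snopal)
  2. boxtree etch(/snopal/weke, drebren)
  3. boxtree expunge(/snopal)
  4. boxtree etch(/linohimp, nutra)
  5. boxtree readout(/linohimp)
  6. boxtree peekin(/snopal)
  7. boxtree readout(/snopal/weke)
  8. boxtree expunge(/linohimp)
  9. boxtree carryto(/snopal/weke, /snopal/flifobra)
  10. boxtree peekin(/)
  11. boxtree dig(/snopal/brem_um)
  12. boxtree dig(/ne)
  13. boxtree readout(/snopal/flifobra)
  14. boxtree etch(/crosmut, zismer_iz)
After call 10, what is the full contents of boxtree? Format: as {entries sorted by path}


Answer: {snopal/, snopal/flifobra=drebren}

Derivation:
I try boxtree dig(/snopal), and observe ok.
I invoke boxtree etch(/snopal/weke, drebren), giving created.
Calling boxtree expunge(/snopal), and get ToolError: not empty.
Using boxtree etch(/linohimp, nutra), → created.
I try boxtree readout(/linohimp), and see nutra.
I run boxtree peekin(/snopal), and see [weke].
Invoking boxtree readout(/snopal/weke), and get drebren.
Calling boxtree expunge(/linohimp), and see ok.
I use boxtree carryto(/snopal/weke, /snopal/flifobra), — result: ok.
Next I call boxtree peekin(/), and see [snopal/].
I use boxtree dig(/snopal/brem_um): ok.
Using boxtree dig(/ne), giving ok.
I try boxtree readout(/snopal/flifobra), and see drebren.
I run boxtree etch(/crosmut, zismer_iz), yielding created.


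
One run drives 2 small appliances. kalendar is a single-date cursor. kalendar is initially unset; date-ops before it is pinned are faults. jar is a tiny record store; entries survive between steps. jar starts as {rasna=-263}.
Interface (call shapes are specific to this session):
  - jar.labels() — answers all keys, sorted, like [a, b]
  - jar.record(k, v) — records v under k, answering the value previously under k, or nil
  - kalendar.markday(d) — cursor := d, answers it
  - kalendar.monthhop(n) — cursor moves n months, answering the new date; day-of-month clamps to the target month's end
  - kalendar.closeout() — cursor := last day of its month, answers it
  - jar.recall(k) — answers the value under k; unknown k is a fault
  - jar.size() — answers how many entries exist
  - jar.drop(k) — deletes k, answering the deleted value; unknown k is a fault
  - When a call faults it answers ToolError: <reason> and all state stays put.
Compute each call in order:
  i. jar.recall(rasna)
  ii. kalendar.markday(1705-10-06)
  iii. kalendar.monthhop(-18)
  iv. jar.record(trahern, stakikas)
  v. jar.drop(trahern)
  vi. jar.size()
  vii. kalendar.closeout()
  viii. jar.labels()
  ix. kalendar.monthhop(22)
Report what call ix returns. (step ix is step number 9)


Using jar.recall on k='rasna', and see -263.
I invoke kalendar.markday on d='1705-10-06', which returns 1705-10-06.
Then kalendar.monthhop on n='-18': 1704-04-06.
I run jar.record on k='trahern', v='stakikas', yielding nil.
Calling jar.drop on k='trahern', giving stakikas.
Then jar.size, yielding 1.
Calling kalendar.closeout(), and see 1704-04-30.
I use jar.labels(), and observe [rasna].
Using kalendar.monthhop on n='22', → 1706-02-28.

Answer: 1706-02-28


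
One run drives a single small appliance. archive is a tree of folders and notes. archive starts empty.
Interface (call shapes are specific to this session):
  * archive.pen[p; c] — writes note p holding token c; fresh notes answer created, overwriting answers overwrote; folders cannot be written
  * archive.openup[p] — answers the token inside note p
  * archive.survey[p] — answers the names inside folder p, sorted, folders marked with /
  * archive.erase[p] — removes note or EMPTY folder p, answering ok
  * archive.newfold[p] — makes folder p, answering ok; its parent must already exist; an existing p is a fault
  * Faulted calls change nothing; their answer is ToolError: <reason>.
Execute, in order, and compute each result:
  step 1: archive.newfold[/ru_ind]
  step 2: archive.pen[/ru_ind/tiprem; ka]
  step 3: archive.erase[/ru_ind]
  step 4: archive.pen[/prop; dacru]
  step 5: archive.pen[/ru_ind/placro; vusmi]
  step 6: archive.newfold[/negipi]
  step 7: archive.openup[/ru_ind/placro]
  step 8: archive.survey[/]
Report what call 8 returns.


Answer: [negipi/, prop, ru_ind/]

Derivation:
CALL archive.newfold[/ru_ind]
RET  ok
CALL archive.pen[/ru_ind/tiprem; ka]
RET  created
CALL archive.erase[/ru_ind]
RET  ToolError: not empty
CALL archive.pen[/prop; dacru]
RET  created
CALL archive.pen[/ru_ind/placro; vusmi]
RET  created
CALL archive.newfold[/negipi]
RET  ok
CALL archive.openup[/ru_ind/placro]
RET  vusmi
CALL archive.survey[/]
RET  [negipi/, prop, ru_ind/]


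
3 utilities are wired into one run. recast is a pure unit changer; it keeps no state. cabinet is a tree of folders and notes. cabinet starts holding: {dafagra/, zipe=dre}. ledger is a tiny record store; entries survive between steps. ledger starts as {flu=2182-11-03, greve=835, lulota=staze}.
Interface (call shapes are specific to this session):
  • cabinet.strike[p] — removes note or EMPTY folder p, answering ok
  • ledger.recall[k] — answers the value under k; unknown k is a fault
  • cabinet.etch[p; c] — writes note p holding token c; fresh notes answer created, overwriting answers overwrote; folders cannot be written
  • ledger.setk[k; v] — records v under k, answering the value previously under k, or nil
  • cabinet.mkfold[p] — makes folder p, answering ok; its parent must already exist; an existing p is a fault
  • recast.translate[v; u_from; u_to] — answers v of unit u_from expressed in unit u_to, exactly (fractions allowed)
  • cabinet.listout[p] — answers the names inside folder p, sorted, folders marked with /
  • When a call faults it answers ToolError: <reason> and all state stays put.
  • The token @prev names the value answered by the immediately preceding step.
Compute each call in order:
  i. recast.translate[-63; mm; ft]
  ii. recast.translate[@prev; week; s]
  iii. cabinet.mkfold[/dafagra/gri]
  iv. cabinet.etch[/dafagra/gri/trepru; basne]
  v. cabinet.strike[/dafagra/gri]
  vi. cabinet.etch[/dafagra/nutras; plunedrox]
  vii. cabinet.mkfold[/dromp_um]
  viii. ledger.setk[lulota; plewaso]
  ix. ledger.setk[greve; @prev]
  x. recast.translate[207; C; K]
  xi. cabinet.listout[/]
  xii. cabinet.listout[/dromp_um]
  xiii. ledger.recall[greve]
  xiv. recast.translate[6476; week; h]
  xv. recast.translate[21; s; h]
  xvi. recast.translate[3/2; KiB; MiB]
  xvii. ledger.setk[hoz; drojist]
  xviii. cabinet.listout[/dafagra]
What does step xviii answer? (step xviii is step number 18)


Do: recast.translate[-63; mm; ft]
See: -105/508
Do: recast.translate[@prev; week; s]
See: -15876000/127
Do: cabinet.mkfold[/dafagra/gri]
See: ok
Do: cabinet.etch[/dafagra/gri/trepru; basne]
See: created
Do: cabinet.strike[/dafagra/gri]
See: ToolError: not empty
Do: cabinet.etch[/dafagra/nutras; plunedrox]
See: created
Do: cabinet.mkfold[/dromp_um]
See: ok
Do: ledger.setk[lulota; plewaso]
See: staze
Do: ledger.setk[greve; @prev]
See: 835
Do: recast.translate[207; C; K]
See: 9603/20
Do: cabinet.listout[/]
See: [dafagra/, dromp_um/, zipe]
Do: cabinet.listout[/dromp_um]
See: []
Do: ledger.recall[greve]
See: staze
Do: recast.translate[6476; week; h]
See: 1087968
Do: recast.translate[21; s; h]
See: 7/1200
Do: recast.translate[3/2; KiB; MiB]
See: 3/2048
Do: ledger.setk[hoz; drojist]
See: nil
Do: cabinet.listout[/dafagra]
See: [gri/, nutras]

Answer: [gri/, nutras]


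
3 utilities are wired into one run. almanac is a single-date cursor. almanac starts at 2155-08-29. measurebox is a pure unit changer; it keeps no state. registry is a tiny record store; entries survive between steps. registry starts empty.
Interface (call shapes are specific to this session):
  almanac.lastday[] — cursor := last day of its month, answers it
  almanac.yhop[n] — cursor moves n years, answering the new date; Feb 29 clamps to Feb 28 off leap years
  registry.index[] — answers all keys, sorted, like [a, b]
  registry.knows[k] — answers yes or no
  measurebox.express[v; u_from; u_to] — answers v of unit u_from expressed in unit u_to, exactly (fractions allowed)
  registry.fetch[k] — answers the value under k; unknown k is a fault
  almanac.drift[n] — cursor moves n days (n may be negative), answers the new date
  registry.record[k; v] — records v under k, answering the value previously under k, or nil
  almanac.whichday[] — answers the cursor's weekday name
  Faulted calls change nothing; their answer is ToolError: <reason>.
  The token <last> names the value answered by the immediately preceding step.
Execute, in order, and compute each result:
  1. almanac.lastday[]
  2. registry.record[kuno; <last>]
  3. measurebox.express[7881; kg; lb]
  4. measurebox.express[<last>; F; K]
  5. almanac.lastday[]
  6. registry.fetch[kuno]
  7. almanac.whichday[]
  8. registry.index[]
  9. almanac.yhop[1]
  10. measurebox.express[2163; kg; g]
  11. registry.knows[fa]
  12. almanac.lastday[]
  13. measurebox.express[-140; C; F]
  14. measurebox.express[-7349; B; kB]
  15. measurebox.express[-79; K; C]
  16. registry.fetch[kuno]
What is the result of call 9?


# lastday() == 2155-08-31
# record(kuno, <last>) == nil
# express(7881, kg, lb) == 788100000000/45359237
# express(<last>, F, K) == 80895028047179/8164662660
# lastday() == 2155-08-31
# fetch(kuno) == 2155-08-31
# whichday() == Sunday
# index() == [kuno]
# yhop(1) == 2156-08-31
# express(2163, kg, g) == 2163000
# knows(fa) == no
# lastday() == 2156-08-31
# express(-140, C, F) == -220
# express(-7349, B, kB) == -7349/1000
# express(-79, K, C) == -7043/20
# fetch(kuno) == 2155-08-31

Answer: 2156-08-31


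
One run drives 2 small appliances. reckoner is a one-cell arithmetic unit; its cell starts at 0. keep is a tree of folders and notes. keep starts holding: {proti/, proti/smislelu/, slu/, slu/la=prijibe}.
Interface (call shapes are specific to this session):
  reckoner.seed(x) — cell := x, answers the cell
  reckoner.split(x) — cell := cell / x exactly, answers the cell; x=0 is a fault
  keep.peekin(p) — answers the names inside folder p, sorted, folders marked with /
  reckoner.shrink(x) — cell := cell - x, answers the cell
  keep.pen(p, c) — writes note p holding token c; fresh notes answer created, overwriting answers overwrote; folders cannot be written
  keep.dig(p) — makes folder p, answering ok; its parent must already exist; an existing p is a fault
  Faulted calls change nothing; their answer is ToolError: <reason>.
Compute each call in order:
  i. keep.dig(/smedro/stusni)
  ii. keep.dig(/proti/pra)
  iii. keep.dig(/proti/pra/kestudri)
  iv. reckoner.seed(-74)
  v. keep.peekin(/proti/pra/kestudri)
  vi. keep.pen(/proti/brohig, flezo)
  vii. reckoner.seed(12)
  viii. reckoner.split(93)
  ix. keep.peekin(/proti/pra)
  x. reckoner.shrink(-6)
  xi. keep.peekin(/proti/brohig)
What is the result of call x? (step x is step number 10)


Answer: 190/31

Derivation:
! 1. dig(p='/smedro/stusni') -> ToolError: no parent
! 2. dig(p='/proti/pra') -> ok
! 3. dig(p='/proti/pra/kestudri') -> ok
! 4. seed(x='-74') -> -74
! 5. peekin(p='/proti/pra/kestudri') -> []
! 6. pen(p='/proti/brohig', c='flezo') -> created
! 7. seed(x='12') -> 12
! 8. split(x='93') -> 4/31
! 9. peekin(p='/proti/pra') -> [kestudri/]
! 10. shrink(x='-6') -> 190/31
! 11. peekin(p='/proti/brohig') -> ToolError: not a directory


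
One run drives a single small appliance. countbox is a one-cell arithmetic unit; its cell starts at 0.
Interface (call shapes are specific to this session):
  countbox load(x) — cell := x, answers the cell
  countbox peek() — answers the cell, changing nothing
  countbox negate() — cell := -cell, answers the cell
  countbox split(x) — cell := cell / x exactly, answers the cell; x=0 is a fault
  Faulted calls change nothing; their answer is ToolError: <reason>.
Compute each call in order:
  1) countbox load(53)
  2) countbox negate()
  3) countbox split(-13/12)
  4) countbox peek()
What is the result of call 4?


·→ countbox load(x: 53)
·← 53
·→ countbox negate()
·← -53
·→ countbox split(x: -13/12)
·← 636/13
·→ countbox peek()
·← 636/13

Answer: 636/13


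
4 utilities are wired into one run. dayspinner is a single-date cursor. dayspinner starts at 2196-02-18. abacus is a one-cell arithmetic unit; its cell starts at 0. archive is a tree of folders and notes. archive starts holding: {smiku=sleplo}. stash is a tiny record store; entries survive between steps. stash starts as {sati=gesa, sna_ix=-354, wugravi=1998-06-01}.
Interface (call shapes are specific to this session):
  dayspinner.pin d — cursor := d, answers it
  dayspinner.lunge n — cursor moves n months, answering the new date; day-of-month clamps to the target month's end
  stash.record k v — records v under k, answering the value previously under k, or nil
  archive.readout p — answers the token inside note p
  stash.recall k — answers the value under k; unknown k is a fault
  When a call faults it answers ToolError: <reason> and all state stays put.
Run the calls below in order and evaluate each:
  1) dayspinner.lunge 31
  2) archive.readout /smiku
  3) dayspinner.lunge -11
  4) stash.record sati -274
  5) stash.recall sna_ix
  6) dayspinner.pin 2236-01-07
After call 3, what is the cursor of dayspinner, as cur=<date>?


Answer: cur=2197-10-18

Derivation:
==> dayspinner.lunge(n: 31)
<== 2198-09-18
==> archive.readout(p: /smiku)
<== sleplo
==> dayspinner.lunge(n: -11)
<== 2197-10-18
==> stash.record(k: sati, v: -274)
<== gesa
==> stash.recall(k: sna_ix)
<== -354
==> dayspinner.pin(d: 2236-01-07)
<== 2236-01-07


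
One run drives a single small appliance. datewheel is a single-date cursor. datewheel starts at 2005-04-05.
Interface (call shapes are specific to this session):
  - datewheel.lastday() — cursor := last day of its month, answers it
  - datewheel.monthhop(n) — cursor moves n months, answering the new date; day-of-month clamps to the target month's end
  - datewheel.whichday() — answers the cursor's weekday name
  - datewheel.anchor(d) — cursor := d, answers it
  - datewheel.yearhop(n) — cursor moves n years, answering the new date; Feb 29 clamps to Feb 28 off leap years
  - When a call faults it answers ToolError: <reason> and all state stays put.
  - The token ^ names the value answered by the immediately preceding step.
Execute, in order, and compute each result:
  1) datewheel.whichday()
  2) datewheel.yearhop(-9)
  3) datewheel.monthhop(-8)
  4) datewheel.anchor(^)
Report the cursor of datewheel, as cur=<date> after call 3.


Answer: cur=1995-08-05

Derivation:
# 1. whichday() => Tuesday
# 2. yearhop(n→-9) => 1996-04-05
# 3. monthhop(n→-8) => 1995-08-05
# 4. anchor(d→^) => 1995-08-05


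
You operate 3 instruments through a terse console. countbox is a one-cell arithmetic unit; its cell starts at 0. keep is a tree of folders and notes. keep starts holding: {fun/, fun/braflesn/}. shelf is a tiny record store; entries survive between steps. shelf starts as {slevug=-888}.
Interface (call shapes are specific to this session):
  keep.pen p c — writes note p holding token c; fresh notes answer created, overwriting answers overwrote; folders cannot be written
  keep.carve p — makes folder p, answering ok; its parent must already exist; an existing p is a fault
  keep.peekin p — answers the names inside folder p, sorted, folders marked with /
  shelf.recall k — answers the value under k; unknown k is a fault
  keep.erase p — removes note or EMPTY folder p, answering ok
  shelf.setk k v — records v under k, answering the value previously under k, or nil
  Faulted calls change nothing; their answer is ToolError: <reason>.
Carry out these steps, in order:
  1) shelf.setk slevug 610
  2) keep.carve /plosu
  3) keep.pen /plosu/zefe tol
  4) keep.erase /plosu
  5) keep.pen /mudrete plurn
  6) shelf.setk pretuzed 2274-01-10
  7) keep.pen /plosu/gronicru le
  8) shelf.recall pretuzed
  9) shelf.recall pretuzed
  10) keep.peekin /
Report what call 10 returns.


$ setk k→slevug v→610
= -888
$ carve p→/plosu
= ok
$ pen p→/plosu/zefe c→tol
= created
$ erase p→/plosu
= ToolError: not empty
$ pen p→/mudrete c→plurn
= created
$ setk k→pretuzed v→2274-01-10
= nil
$ pen p→/plosu/gronicru c→le
= created
$ recall k→pretuzed
= 2274-01-10
$ recall k→pretuzed
= 2274-01-10
$ peekin p→/
= [fun/, mudrete, plosu/]

Answer: [fun/, mudrete, plosu/]


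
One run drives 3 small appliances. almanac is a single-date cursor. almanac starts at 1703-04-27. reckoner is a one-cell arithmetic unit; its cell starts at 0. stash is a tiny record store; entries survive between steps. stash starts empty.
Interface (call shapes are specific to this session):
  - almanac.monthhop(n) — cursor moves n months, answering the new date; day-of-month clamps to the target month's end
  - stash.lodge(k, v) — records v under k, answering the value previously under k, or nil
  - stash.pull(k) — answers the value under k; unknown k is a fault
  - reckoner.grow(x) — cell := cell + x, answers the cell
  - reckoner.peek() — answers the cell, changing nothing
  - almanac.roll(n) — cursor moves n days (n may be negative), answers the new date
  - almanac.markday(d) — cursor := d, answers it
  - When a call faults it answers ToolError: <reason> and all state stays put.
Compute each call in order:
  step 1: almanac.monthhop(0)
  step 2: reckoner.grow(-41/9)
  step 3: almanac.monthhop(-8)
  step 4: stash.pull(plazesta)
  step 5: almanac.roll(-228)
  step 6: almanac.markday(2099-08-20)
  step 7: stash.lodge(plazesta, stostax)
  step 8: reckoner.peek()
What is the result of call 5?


Calling almanac.monthhop on n='0', and observe 1703-04-27.
Using reckoner.grow on x='-41/9', yielding -41/9.
Invoking almanac.monthhop on n='-8', and see 1702-08-27.
Now I run stash.pull on k='plazesta', giving ToolError: no such key plazesta.
I use almanac.roll on n='-228', → 1702-01-11.
I run almanac.markday on d='2099-08-20', and see 2099-08-20.
Then stash.lodge on k='plazesta', v='stostax', and get nil.
Now I run reckoner.peek(), giving -41/9.

Answer: 1702-01-11


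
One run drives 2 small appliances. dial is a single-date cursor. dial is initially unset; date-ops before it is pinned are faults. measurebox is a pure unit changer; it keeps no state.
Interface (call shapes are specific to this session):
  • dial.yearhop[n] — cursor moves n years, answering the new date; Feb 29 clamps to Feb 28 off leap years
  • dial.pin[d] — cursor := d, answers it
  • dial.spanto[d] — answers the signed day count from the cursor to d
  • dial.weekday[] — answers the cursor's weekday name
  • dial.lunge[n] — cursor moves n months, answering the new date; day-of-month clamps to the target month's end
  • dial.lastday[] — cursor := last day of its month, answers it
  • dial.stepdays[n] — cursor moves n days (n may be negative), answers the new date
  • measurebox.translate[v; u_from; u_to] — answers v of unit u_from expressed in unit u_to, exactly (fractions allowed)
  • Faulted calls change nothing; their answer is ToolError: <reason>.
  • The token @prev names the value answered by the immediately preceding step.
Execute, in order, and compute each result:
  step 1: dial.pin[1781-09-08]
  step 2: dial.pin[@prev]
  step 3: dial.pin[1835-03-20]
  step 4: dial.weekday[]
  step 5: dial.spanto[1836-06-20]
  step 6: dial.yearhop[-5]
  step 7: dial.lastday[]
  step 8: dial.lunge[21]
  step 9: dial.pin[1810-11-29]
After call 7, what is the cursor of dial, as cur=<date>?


% dial.pin d: 1781-09-08
= 1781-09-08
% dial.pin d: @prev
= 1781-09-08
% dial.pin d: 1835-03-20
= 1835-03-20
% dial.weekday
= Friday
% dial.spanto d: 1836-06-20
= 458
% dial.yearhop n: -5
= 1830-03-20
% dial.lastday
= 1830-03-31
% dial.lunge n: 21
= 1831-12-31
% dial.pin d: 1810-11-29
= 1810-11-29

Answer: cur=1830-03-31


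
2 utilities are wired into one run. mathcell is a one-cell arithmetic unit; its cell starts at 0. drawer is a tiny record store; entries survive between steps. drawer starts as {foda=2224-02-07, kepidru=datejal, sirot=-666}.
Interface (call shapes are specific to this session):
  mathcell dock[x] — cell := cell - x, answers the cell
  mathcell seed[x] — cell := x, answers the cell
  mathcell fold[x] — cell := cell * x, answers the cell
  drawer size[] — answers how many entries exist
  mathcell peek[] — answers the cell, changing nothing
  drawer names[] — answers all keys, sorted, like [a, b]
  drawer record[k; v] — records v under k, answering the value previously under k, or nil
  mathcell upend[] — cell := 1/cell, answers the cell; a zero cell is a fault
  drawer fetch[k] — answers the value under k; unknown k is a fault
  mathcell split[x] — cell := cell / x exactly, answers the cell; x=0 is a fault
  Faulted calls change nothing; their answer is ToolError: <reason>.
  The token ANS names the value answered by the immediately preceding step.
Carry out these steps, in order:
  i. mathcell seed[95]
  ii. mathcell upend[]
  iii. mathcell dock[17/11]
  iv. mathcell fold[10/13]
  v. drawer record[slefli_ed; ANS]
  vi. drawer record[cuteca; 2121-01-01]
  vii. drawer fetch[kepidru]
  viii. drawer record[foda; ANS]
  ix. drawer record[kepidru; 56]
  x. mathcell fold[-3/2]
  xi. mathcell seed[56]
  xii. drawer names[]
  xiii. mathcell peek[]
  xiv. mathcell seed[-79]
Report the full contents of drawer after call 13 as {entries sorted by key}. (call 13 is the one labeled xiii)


-- mathcell seed(x: 95) : 95
-- mathcell upend() : 1/95
-- mathcell dock(x: 17/11) : -1604/1045
-- mathcell fold(x: 10/13) : -3208/2717
-- drawer record(k: slefli_ed, v: ANS) : nil
-- drawer record(k: cuteca, v: 2121-01-01) : nil
-- drawer fetch(k: kepidru) : datejal
-- drawer record(k: foda, v: ANS) : 2224-02-07
-- drawer record(k: kepidru, v: 56) : datejal
-- mathcell fold(x: -3/2) : 4812/2717
-- mathcell seed(x: 56) : 56
-- drawer names() : [cuteca, foda, kepidru, sirot, slefli_ed]
-- mathcell peek() : 56
-- mathcell seed(x: -79) : -79

Answer: {cuteca=2121-01-01, foda=datejal, kepidru=56, sirot=-666, slefli_ed=-3208/2717}


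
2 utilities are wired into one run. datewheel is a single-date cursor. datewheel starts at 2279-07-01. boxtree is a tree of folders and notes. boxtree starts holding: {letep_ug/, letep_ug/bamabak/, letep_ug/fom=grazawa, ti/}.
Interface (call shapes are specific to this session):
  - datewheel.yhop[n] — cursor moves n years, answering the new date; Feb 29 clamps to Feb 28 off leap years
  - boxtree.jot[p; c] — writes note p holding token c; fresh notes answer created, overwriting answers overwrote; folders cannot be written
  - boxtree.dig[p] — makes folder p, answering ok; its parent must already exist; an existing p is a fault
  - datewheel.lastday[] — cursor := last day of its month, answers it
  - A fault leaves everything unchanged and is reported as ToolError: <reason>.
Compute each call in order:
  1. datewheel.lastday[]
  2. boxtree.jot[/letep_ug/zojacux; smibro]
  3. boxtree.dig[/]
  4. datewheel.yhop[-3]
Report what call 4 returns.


Do: datewheel.lastday[]
See: 2279-07-31
Do: boxtree.jot[p: /letep_ug/zojacux; c: smibro]
See: created
Do: boxtree.dig[p: /]
See: ToolError: exists
Do: datewheel.yhop[n: -3]
See: 2276-07-31

Answer: 2276-07-31


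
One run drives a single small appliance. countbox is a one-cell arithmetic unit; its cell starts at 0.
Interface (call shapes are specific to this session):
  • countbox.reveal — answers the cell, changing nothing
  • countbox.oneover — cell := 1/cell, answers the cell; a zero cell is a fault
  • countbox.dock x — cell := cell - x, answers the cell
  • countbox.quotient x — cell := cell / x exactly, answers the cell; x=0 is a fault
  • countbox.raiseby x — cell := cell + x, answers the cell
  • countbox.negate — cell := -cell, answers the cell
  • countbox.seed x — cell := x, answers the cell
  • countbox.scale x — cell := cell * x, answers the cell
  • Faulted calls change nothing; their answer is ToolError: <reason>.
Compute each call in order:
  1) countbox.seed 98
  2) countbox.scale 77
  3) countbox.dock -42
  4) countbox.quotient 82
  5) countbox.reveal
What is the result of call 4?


Answer: 3794/41

Derivation:
-> countbox.seed(x→98)
<- 98
-> countbox.scale(x→77)
<- 7546
-> countbox.dock(x→-42)
<- 7588
-> countbox.quotient(x→82)
<- 3794/41
-> countbox.reveal()
<- 3794/41


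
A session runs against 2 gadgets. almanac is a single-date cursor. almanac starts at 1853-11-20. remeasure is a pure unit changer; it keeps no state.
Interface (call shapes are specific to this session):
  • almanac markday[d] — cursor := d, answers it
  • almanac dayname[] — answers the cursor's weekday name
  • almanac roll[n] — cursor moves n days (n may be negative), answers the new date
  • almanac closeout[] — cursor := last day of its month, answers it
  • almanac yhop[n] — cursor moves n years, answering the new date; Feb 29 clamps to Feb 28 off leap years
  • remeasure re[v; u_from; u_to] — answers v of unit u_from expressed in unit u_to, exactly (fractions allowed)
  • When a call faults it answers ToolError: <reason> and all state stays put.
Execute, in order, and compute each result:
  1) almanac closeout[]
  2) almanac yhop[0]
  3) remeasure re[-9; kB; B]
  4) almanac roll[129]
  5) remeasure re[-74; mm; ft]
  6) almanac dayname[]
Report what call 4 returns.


// 1. almanac closeout() -> 1853-11-30
// 2. almanac yhop(n=0) -> 1853-11-30
// 3. remeasure re(v=-9, u_from=kB, u_to=B) -> -9000
// 4. almanac roll(n=129) -> 1854-04-08
// 5. remeasure re(v=-74, u_from=mm, u_to=ft) -> -185/762
// 6. almanac dayname() -> Saturday

Answer: 1854-04-08


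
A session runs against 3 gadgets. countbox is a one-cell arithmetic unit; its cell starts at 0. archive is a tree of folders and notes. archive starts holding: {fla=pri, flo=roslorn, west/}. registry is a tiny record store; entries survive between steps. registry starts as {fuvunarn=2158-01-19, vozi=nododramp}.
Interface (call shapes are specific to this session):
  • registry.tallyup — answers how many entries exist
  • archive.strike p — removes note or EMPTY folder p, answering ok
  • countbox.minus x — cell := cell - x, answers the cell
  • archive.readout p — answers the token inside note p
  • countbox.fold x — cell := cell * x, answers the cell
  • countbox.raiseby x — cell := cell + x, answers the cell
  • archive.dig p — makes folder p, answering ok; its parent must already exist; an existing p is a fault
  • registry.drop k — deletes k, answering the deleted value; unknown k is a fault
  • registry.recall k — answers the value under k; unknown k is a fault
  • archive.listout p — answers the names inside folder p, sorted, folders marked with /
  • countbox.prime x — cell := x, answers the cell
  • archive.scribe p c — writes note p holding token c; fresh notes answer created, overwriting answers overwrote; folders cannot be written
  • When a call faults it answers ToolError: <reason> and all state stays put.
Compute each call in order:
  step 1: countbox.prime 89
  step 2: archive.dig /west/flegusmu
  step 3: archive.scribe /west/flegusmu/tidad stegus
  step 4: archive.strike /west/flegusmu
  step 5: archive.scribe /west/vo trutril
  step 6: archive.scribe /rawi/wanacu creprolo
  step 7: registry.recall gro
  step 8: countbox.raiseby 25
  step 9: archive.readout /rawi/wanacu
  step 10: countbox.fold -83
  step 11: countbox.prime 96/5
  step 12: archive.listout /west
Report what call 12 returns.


Then countbox.prime passing 89, → 89.
Invoking archive.dig passing /west/flegusmu, → ok.
Using archive.scribe passing /west/flegusmu/tidad, stegus, → created.
Next I call archive.strike passing /west/flegusmu, yielding ToolError: not empty.
I run archive.scribe passing /west/vo, trutril, → created.
Then archive.scribe passing /rawi/wanacu, creprolo, → ToolError: no parent.
I use registry.recall passing gro, — result: ToolError: no such key gro.
I try countbox.raiseby passing 25, giving 114.
Using archive.readout passing /rawi/wanacu: ToolError: not found.
Calling countbox.fold passing -83, → -9462.
Invoking countbox.prime passing 96/5, — result: 96/5.
Next I call archive.listout passing /west, and see [flegusmu/, vo].

Answer: [flegusmu/, vo]


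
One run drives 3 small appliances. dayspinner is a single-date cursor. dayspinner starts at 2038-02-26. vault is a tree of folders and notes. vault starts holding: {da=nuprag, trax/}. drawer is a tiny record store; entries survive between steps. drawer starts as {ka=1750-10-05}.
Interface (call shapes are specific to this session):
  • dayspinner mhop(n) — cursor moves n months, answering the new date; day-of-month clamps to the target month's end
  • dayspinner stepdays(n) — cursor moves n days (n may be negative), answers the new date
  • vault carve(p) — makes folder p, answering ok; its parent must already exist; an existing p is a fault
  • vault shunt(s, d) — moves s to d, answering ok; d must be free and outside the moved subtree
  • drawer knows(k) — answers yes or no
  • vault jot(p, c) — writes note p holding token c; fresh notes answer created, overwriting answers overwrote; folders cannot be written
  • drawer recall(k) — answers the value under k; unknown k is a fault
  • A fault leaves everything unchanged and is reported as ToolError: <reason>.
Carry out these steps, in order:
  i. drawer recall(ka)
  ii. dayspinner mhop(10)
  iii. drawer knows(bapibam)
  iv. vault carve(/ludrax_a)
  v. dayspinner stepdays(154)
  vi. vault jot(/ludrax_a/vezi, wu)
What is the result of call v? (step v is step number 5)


Invoking drawer recall using k: ka, which returns 1750-10-05.
Using dayspinner mhop using n: 10, and observe 2038-12-26.
Now I run drawer knows using k: bapibam, and observe no.
Calling vault carve using p: /ludrax_a, yielding ok.
Invoking dayspinner stepdays using n: 154, and see 2039-05-29.
Invoking vault jot using p: /ludrax_a/vezi, c: wu, and see created.

Answer: 2039-05-29
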